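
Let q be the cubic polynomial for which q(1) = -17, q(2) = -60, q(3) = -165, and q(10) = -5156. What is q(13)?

-11225

Using the Lagrange interpolation formula with nodes 1, 2, 3, 10:
  L_0(s) = (s - 2)(s - 3)(s - 10) / -18
  L_1(s) = (s - 1)(s - 3)(s - 10) / 8
  L_2(s) = (s - 1)(s - 2)(s - 10) / -14
  L_3(s) = (s - 1)(s - 2)(s - 3) / 504
Then q(s) = -17·L_0(s) - 60·L_1(s) - 165·L_2(s) - 5156·L_3(s).
Expanding and collecting terms gives q(s) = -5s^3 - s^2 - 5s - 6.
Evaluating at s = 13: q(13) = -11225.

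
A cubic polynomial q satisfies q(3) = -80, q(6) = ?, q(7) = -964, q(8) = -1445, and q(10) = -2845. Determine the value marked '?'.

-605

The 4 known points determine the degree-3 polynomial uniquely.
Write q(s) = as^3 + bs^2 + cs + d. Substituting each data point gives a linear system:
  27a + 9b + 3c + d = -80
  343a + 49b + 7c + d = -964
  512a + 64b + 8c + d = -1445
  1000a + 100b + 10c + d = -2845
Solving the system yields a = -3, b = 2, c = -4, d = -5.
So q(s) = -3s^3 + 2s^2 - 4s - 5.
Then q(6) = -605.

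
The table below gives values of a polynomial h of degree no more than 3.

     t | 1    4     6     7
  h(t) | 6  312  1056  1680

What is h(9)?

Using the Lagrange interpolation formula with nodes 1, 4, 6, 7:
  L_0(t) = (t - 4)(t - 6)(t - 7) / -90
  L_1(t) = (t - 1)(t - 6)(t - 7) / 18
  L_2(t) = (t - 1)(t - 4)(t - 7) / -10
  L_3(t) = (t - 1)(t - 4)(t - 6) / 18
Then h(t) = 6·L_0(t) + 312·L_1(t) + 1056·L_2(t) + 1680·L_3(t).
Expanding and collecting terms gives h(t) = 5t^3 - t^2 + 2t.
Evaluating at t = 9: h(9) = 3582.

3582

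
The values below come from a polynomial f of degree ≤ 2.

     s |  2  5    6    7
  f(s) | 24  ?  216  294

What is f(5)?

The 3 known points determine the degree-2 polynomial uniquely.
Write f(s) = as^2 + bs + c. Substituting each data point gives a linear system:
  4a + 2b + c = 24
  36a + 6b + c = 216
  49a + 7b + c = 294
Solving the system yields a = 6, b = 0, c = 0.
So f(s) = 6s^2.
Then f(5) = 150.

150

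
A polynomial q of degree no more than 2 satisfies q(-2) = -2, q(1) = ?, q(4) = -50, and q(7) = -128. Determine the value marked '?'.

The 3 known points determine the degree-2 polynomial uniquely.
Write q(s) = as^2 + bs + c. Substituting each data point gives a linear system:
  4a - 2b + c = -2
  16a + 4b + c = -50
  49a + 7b + c = -128
Solving the system yields a = -2, b = -4, c = -2.
So q(s) = -2s^2 - 4s - 2.
Then q(1) = -8.

-8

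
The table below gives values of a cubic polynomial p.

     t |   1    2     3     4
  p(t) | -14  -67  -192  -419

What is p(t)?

p(t) = -5t^3 - 6t^2 - 3

Write p(t) = at^3 + bt^2 + ct + d. Substituting each data point gives a linear system:
  a + b + c + d = -14
  8a + 4b + 2c + d = -67
  27a + 9b + 3c + d = -192
  64a + 16b + 4c + d = -419
Solving the system yields a = -5, b = -6, c = 0, d = -3.
So p(t) = -5t^3 - 6t^2 - 3.
Check: p(3) = -192. ✓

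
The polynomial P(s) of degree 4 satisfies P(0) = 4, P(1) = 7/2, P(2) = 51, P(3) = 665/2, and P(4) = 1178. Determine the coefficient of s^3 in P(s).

-5

Write P(s) = as^4 + bs^3 + cs^2 + ds + e. Substituting each data point gives a linear system:
  e = 4
  a + b + c + d + e = 7/2
  16a + 8b + 4c + 2d + e = 51
  81a + 27b + 9c + 3d + e = 665/2
  256a + 64b + 16c + 4d + e = 1178
Solving the system yields a = 6, b = -5, c = -3, d = 3/2, e = 4.
So P(s) = 6s⁴ - 5s³ - 3s² + (3/2)s + 4.
The coefficient of s^3 is -5.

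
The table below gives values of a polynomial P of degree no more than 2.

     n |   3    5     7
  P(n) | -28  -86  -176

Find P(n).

P(n) = -4n^2 + 3n - 1

Write P(n) = an^2 + bn + c. Substituting each data point gives a linear system:
  9a + 3b + c = -28
  25a + 5b + c = -86
  49a + 7b + c = -176
Solving the system yields a = -4, b = 3, c = -1.
So P(n) = -4n² + 3n - 1.
Check: P(5) = -86. ✓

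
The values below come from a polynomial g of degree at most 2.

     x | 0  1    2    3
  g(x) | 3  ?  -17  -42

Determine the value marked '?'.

The 3 known points determine the degree-2 polynomial uniquely.
Write g(x) = ax^2 + bx + c. Substituting each data point gives a linear system:
  c = 3
  4a + 2b + c = -17
  9a + 3b + c = -42
Solving the system yields a = -5, b = 0, c = 3.
So g(x) = -5x² + 3.
Then g(1) = -2.

-2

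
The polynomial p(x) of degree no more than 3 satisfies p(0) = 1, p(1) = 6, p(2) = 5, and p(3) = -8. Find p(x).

p(x) = -x^3 + 6x + 1

Write p(x) = ax^3 + bx^2 + cx + d. Substituting each data point gives a linear system:
  d = 1
  a + b + c + d = 6
  8a + 4b + 2c + d = 5
  27a + 9b + 3c + d = -8
Solving the system yields a = -1, b = 0, c = 6, d = 1.
So p(x) = -x³ + 6x + 1.
Check: p(3) = -8. ✓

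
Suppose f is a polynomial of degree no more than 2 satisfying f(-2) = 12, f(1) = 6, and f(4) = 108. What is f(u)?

Write f(u) = au^2 + bu + c. Substituting each data point gives a linear system:
  4a - 2b + c = 12
  a + b + c = 6
  16a + 4b + c = 108
Solving the system yields a = 6, b = 4, c = -4.
So f(u) = 6u^2 + 4u - 4.
Check: f(-2) = 12. ✓

f(u) = 6u^2 + 4u - 4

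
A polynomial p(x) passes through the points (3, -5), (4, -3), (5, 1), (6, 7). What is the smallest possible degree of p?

Forward differences of the values at x = 3, 4, 5, 6:
  p  : -5  -3  1  7
  Δ  : 2  4  6
  Δ^2: 2  2
  Δ^3: 0
The second differences are constant (2) and nonzero, while all higher differences vanish, so the minimal degree is 2.

2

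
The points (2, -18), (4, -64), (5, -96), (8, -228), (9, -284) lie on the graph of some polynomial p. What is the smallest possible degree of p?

Divided differences on the nodes 2, 4, 5, 8, 9:
  order 0: -18  -64  -96  -228  -284
  order 1: -23  -32  -44  -56
  order 2: -3  -3  -3
  order 3: 0  0
  order 4: 0
The order-2 divided differences are all -3 (nonzero) and every higher order vanishes, so the data lies on a polynomial of degree exactly 2.

2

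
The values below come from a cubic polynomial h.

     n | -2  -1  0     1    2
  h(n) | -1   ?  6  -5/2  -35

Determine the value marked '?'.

5/2

On equispaced nodes a degree-3 polynomial has vanishing fourth forward difference, so
  h(-2) - 4·h(-1) + 6·h(0) - 4·h(1) + h(2) = 0.
Substituting the known values and solving for h(-1):
  -4·h(-1) = -10
  h(-1) = 5/2.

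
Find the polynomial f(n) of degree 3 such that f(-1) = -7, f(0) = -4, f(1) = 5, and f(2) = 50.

Using the Lagrange interpolation formula with nodes -1, 0, 1, 2:
  L_0(n) = n(n - 1)(n - 2) / -6
  L_1(n) = (n + 1)(n - 1)(n - 2) / 2
  L_2(n) = (n + 1)n(n - 2) / -2
  L_3(n) = (n + 1)n(n - 1) / 6
Then f(n) = -7·L_0(n) - 4·L_1(n) + 5·L_2(n) + 50·L_3(n).
Expanding and collecting terms gives f(n) = 5n^3 + 3n^2 + n - 4.
Check: f(2) = 50. ✓

f(n) = 5n^3 + 3n^2 + n - 4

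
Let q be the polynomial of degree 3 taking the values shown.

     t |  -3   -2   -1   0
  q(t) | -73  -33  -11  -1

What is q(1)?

3

Write q(t) = at^3 + bt^2 + ct + d. Substituting each data point gives a linear system:
  -27a + 9b - 3c + d = -73
  -8a + 4b - 2c + d = -33
  -a + b - c + d = -11
  d = -1
Solving the system yields a = 1, b = -3, c = 6, d = -1.
So q(t) = t^3 - 3t^2 + 6t - 1.
Then q(1) = 3.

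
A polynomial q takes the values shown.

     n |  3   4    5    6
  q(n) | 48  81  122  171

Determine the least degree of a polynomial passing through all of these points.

Forward differences of the values at n = 3, 4, 5, 6:
  q  : 48  81  122  171
  Δ  : 33  41  49
  Δ^2: 8  8
  Δ^3: 0
The second differences are constant (8) and nonzero, while all higher differences vanish, so the minimal degree is 2.

2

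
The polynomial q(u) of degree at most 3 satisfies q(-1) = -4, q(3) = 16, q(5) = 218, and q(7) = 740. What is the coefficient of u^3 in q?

3

Write q(u) = au^3 + bu^2 + cu + d. Substituting each data point gives a linear system:
  -a + b - c + d = -4
  27a + 9b + 3c + d = 16
  125a + 25b + 5c + d = 218
  343a + 49b + 7c + d = 740
Solving the system yields a = 3, b = -5, c = -6, d = -2.
So q(u) = 3u^3 - 5u^2 - 6u - 2.
The leading coefficient is 3.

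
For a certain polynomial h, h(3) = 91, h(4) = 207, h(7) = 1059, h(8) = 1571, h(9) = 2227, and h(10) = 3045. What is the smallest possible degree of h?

3

Divided differences on the nodes 3, 4, 7, 8, 9, 10:
  order 0: 91  207  1059  1571  2227  3045
  order 1: 116  284  512  656  818
  order 2: 42  57  72  81
  order 3: 3  3  3
  order 4: 0  0
  order 5: 0
The order-3 divided differences are all 3 (nonzero) and every higher order vanishes, so the data lies on a polynomial of degree exactly 3.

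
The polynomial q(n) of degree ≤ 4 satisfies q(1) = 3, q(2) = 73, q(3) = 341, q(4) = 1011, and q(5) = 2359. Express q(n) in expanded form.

Write q(n) = an^4 + bn^3 + cn^2 + dn + e. Substituting each data point gives a linear system:
  a + b + c + d + e = 3
  16a + 8b + 4c + 2d + e = 73
  81a + 27b + 9c + 3d + e = 341
  256a + 64b + 16c + 4d + e = 1011
  625a + 125b + 25c + 5d + e = 2359
Solving the system yields a = 3, b = 4, c = 0, d = -3, e = -1.
So q(n) = 3n^4 + 4n^3 - 3n - 1.
Check: q(2) = 73. ✓

q(n) = 3n^4 + 4n^3 - 3n - 1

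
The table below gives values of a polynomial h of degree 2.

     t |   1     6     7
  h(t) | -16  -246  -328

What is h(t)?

h(t) = -6t^2 - 4t - 6

Write h(t) = at^2 + bt + c. Substituting each data point gives a linear system:
  a + b + c = -16
  36a + 6b + c = -246
  49a + 7b + c = -328
Solving the system yields a = -6, b = -4, c = -6.
So h(t) = -6t² - 4t - 6.
Check: h(6) = -246. ✓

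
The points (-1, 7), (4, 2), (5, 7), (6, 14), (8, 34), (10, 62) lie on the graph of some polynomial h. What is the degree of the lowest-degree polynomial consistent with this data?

2

Divided differences on the nodes -1, 4, 5, 6, 8, 10:
  order 0: 7  2  7  14  34  62
  order 1: -1  5  7  10  14
  order 2: 1  1  1  1
  order 3: 0  0  0
  order 4: 0  0
  order 5: 0
The order-2 divided differences are all 1 (nonzero) and every higher order vanishes, so the data lies on a polynomial of degree exactly 2.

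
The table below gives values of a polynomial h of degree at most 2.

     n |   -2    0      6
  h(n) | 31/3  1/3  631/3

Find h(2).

Write h(n) = an^2 + bn + c. Substituting each data point gives a linear system:
  4a - 2b + c = 31/3
  c = 1/3
  36a + 6b + c = 631/3
Solving the system yields a = 5, b = 5, c = 1/3.
So h(n) = 5n² + 5n + 1/3.
Then h(2) = 91/3.

91/3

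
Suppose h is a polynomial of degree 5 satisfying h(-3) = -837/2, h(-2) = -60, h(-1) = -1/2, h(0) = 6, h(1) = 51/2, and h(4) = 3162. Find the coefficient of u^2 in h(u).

Write h(u) = au^5 + bu^4 + cu^3 + du^2 + eu + k. Substituting each data point gives a linear system:
  -243a + 81b - 27c + 9d - 3e + k = -837/2
  -32a + 16b - 8c + 4d - 2e + k = -60
  -a + b - c + d - e + k = -1/2
  k = 6
  a + b + c + d + e + k = 51/2
  1024a + 256b + 64c + 16d + 4e + k = 3162
Solving the system yields a = 2, b = 5/2, c = 6, d = 4, e = 5, k = 6.
So h(u) = 2u⁵ + (5/2)u⁴ + 6u³ + 4u² + 5u + 6.
The coefficient of u^2 is 4.

4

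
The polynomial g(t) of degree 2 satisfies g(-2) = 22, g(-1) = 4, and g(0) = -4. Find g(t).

Write g(t) = at^2 + bt + c. Substituting each data point gives a linear system:
  4a - 2b + c = 22
  a - b + c = 4
  c = -4
Solving the system yields a = 5, b = -3, c = -4.
So g(t) = 5t^2 - 3t - 4.
Check: g(-2) = 22. ✓

g(t) = 5t^2 - 3t - 4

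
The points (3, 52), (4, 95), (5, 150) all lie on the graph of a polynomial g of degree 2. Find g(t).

g(t) = 6t^2 + t - 5

Using the Lagrange interpolation formula with nodes 3, 4, 5:
  L_0(t) = (t - 4)(t - 5) / 2
  L_1(t) = (t - 3)(t - 5) / -1
  L_2(t) = (t - 3)(t - 4) / 2
Then g(t) = 52·L_0(t) + 95·L_1(t) + 150·L_2(t).
Expanding and collecting terms gives g(t) = 6t² + t - 5.
Check: g(4) = 95. ✓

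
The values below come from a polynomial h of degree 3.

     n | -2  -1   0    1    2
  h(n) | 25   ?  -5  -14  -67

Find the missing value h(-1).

The 4 known points determine the degree-3 polynomial uniquely.
Write h(n) = an^3 + bn^2 + cn + d. Substituting each data point gives a linear system:
  -8a + 4b - 2c + d = 25
  d = -5
  a + b + c + d = -14
  8a + 4b + 2c + d = -67
Solving the system yields a = -6, b = -4, c = 1, d = -5.
So h(n) = -6n^3 - 4n^2 + n - 5.
Then h(-1) = -4.

-4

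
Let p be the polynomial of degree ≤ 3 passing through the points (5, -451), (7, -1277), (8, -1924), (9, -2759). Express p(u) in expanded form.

Using the Lagrange interpolation formula with nodes 5, 7, 8, 9:
  L_0(u) = (u - 7)(u - 8)(u - 9) / -24
  L_1(u) = (u - 5)(u - 8)(u - 9) / 4
  L_2(u) = (u - 5)(u - 7)(u - 9) / -3
  L_3(u) = (u - 5)(u - 7)(u - 8) / 8
Then p(u) = -451·L_0(u) - 1277·L_1(u) - 1924·L_2(u) - 2759·L_3(u).
Expanding and collecting terms gives p(u) = -4u^3 + 2u^2 - u + 4.
Check: p(7) = -1277. ✓

p(u) = -4u^3 + 2u^2 - u + 4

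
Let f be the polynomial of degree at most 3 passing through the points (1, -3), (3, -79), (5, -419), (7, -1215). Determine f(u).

Write f(u) = au^3 + bu^2 + cu + d. Substituting each data point gives a linear system:
  a + b + c + d = -3
  27a + 9b + 3c + d = -79
  125a + 25b + 5c + d = -419
  343a + 49b + 7c + d = -1215
Solving the system yields a = -4, b = 3, c = 2, d = -4.
So f(u) = -4u³ + 3u² + 2u - 4.
Check: f(5) = -419. ✓

f(u) = -4u^3 + 3u^2 + 2u - 4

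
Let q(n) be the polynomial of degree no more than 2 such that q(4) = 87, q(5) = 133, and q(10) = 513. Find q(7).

Write q(n) = an^2 + bn + c. Substituting each data point gives a linear system:
  16a + 4b + c = 87
  25a + 5b + c = 133
  100a + 10b + c = 513
Solving the system yields a = 5, b = 1, c = 3.
So q(n) = 5n^2 + n + 3.
Then q(7) = 255.

255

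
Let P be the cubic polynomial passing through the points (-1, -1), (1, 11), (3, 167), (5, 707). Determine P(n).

P(n) = 5n^3 + 3n^2 + n + 2

Using the Lagrange interpolation formula with nodes -1, 1, 3, 5:
  L_0(n) = (n - 1)(n - 3)(n - 5) / -48
  L_1(n) = (n + 1)(n - 3)(n - 5) / 16
  L_2(n) = (n + 1)(n - 1)(n - 5) / -16
  L_3(n) = (n + 1)(n - 1)(n - 3) / 48
Then P(n) = -1·L_0(n) + 11·L_1(n) + 167·L_2(n) + 707·L_3(n).
Expanding and collecting terms gives P(n) = 5n^3 + 3n^2 + n + 2.
Check: P(3) = 167. ✓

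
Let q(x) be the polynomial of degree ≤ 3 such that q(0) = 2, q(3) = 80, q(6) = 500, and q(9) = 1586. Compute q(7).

772

Write q(x) = ax^3 + bx^2 + cx + d. Substituting each data point gives a linear system:
  d = 2
  27a + 9b + 3c + d = 80
  216a + 36b + 6c + d = 500
  729a + 81b + 9c + d = 1586
Solving the system yields a = 2, b = 1, c = 5, d = 2.
So q(x) = 2x^3 + x^2 + 5x + 2.
Then q(7) = 772.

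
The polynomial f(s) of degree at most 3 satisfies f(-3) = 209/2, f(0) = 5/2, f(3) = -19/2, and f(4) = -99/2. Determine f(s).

Write f(s) = as^3 + bs^2 + cs + d. Substituting each data point gives a linear system:
  -27a + 9b - 3c + d = 209/2
  d = 5/2
  27a + 9b + 3c + d = -19/2
  64a + 16b + 4c + d = -99/2
Solving the system yields a = -2, b = 5, c = -1, d = 5/2.
So f(s) = -2s^3 + 5s^2 - s + 5/2.
Check: f(0) = 5/2. ✓

f(s) = -2s^3 + 5s^2 - s + 5/2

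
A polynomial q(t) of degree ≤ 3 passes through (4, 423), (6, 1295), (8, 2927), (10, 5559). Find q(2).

Using the Lagrange interpolation formula with nodes 4, 6, 8, 10:
  L_0(t) = (t - 6)(t - 8)(t - 10) / -48
  L_1(t) = (t - 4)(t - 8)(t - 10) / 16
  L_2(t) = (t - 4)(t - 6)(t - 10) / -16
  L_3(t) = (t - 4)(t - 6)(t - 8) / 48
Then q(t) = 423·L_0(t) + 1295·L_1(t) + 2927·L_2(t) + 5559·L_3(t).
Expanding and collecting terms gives q(t) = 5t^3 + 5t^2 + 6t - 1.
Evaluating at t = 2: q(2) = 71.

71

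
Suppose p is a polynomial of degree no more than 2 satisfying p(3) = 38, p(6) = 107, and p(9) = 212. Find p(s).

Using the Lagrange interpolation formula with nodes 3, 6, 9:
  L_0(s) = (s - 6)(s - 9) / 18
  L_1(s) = (s - 3)(s - 9) / -9
  L_2(s) = (s - 3)(s - 6) / 18
Then p(s) = 38·L_0(s) + 107·L_1(s) + 212·L_2(s).
Expanding and collecting terms gives p(s) = 2s^2 + 5s + 5.
Check: p(6) = 107. ✓

p(s) = 2s^2 + 5s + 5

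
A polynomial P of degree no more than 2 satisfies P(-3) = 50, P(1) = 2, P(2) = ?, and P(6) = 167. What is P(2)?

15

The 3 known points determine the degree-2 polynomial uniquely.
Write P(x) = ax^2 + bx + c. Substituting each data point gives a linear system:
  9a - 3b + c = 50
  a + b + c = 2
  36a + 6b + c = 167
Solving the system yields a = 5, b = -2, c = -1.
So P(x) = 5x^2 - 2x - 1.
Then P(2) = 15.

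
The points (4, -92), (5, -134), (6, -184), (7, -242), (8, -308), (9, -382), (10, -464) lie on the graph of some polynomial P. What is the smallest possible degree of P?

Forward differences of the values at u = 4, 5, 6, 7, 8, 9, 10:
  P  : -92  -134  -184  -242  -308  -382  -464
  Δ  : -42  -50  -58  -66  -74  -82
  Δ^2: -8  -8  -8  -8  -8
  Δ^3: 0  0  0  0
  Δ^4: 0  0  0
  Δ^5: 0  0
  Δ^6: 0
The second differences are constant (-8) and nonzero, while all higher differences vanish, so the minimal degree is 2.

2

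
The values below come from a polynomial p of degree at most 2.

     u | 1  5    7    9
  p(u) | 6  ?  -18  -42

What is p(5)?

-2

The 3 known points determine the degree-2 polynomial uniquely.
Write p(u) = au^2 + bu + c. Substituting each data point gives a linear system:
  a + b + c = 6
  49a + 7b + c = -18
  81a + 9b + c = -42
Solving the system yields a = -1, b = 4, c = 3.
So p(u) = -u^2 + 4u + 3.
Then p(5) = -2.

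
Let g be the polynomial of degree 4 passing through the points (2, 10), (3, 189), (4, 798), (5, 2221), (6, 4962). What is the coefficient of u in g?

Write g(u) = au^4 + bu^3 + cu^2 + du + e. Substituting each data point gives a linear system:
  16a + 8b + 4c + 2d + e = 10
  81a + 27b + 9c + 3d + e = 189
  256a + 64b + 16c + 4d + e = 798
  625a + 125b + 25c + 5d + e = 2221
  1296a + 216b + 36c + 6d + e = 4962
Solving the system yields a = 5, b = -6, c = -6, d = -2, e = 6.
So g(u) = 5u⁴ - 6u³ - 6u² - 2u + 6.
The coefficient of u is -2.

-2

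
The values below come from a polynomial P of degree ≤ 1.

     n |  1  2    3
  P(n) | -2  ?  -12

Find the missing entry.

-7

The 2 known points determine the degree-1 polynomial uniquely.
Write P(n) = an + b. Substituting each data point gives a linear system:
  a + b = -2
  3a + b = -12
Solving the system yields a = -5, b = 3.
So P(n) = -5n + 3.
Then P(2) = -7.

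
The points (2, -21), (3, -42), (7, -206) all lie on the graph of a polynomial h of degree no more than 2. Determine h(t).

h(t) = -4t^2 - t - 3

Using the Lagrange interpolation formula with nodes 2, 3, 7:
  L_0(t) = (t - 3)(t - 7) / 5
  L_1(t) = (t - 2)(t - 7) / -4
  L_2(t) = (t - 2)(t - 3) / 20
Then h(t) = -21·L_0(t) - 42·L_1(t) - 206·L_2(t).
Expanding and collecting terms gives h(t) = -4t^2 - t - 3.
Check: h(7) = -206. ✓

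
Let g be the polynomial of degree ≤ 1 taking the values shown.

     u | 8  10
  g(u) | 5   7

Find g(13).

10

Write g(u) = au + b. Substituting each data point gives a linear system:
  8a + b = 5
  10a + b = 7
Solving the system yields a = 1, b = -3.
So g(u) = u - 3.
Then g(13) = 10.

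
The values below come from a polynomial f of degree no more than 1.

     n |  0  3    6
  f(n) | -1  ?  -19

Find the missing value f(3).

-10

The 2 known points determine the degree-1 polynomial uniquely.
Write f(n) = an + b. Substituting each data point gives a linear system:
  b = -1
  6a + b = -19
Solving the system yields a = -3, b = -1.
So f(n) = -3n - 1.
Then f(3) = -10.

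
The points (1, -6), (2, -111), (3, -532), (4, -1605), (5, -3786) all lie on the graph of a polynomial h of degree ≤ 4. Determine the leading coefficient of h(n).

-5

Write h(n) = an^4 + bn^3 + cn^2 + dn + e. Substituting each data point gives a linear system:
  a + b + c + d + e = -6
  16a + 8b + 4c + 2d + e = -111
  81a + 27b + 9c + 3d + e = -532
  256a + 64b + 16c + 4d + e = -1605
  625a + 125b + 25c + 5d + e = -3786
Solving the system yields a = -5, b = -6, c = 3, d = 3, e = -1.
So h(n) = -5n^4 - 6n^3 + 3n^2 + 3n - 1.
The leading coefficient is -5.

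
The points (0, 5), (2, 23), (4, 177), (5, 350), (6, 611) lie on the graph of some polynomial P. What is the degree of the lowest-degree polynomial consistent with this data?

3

Divided differences on the nodes 0, 2, 4, 5, 6:
  order 0: 5  23  177  350  611
  order 1: 9  77  173  261
  order 2: 17  32  44
  order 3: 3  3
  order 4: 0
The order-3 divided differences are all 3 (nonzero) and every higher order vanishes, so the data lies on a polynomial of degree exactly 3.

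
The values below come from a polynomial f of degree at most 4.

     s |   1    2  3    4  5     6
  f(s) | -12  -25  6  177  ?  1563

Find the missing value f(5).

On equispaced nodes a degree-4 polynomial has vanishing fifth forward difference, so
  - f(1) + 5·f(2) - 10·f(3) + 10·f(4) - 5·f(5) + f(6) = 0.
Substituting the known values and solving for f(5):
  -5·f(5) = -3160
  f(5) = 632.

632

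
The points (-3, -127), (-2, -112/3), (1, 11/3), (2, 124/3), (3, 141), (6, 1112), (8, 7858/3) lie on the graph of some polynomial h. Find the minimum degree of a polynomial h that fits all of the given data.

3

Divided differences on the nodes -3, -2, 1, 2, 3, 6, 8:
  order 0: -127  -112/3  11/3  124/3  141  1112  7858/3
  order 1: 269/3  41/3  113/3  299/3  971/3  2261/3
  order 2: -19  6  31  56  86
  order 3: 5  5  5  5
  order 4: 0  0  0
  order 5: 0  0
  order 6: 0
The order-3 divided differences are all 5 (nonzero) and every higher order vanishes, so the data lies on a polynomial of degree exactly 3.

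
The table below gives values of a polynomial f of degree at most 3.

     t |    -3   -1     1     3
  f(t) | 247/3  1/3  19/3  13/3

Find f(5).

-305/3

Using the Lagrange interpolation formula with nodes -3, -1, 1, 3:
  L_0(t) = (t + 1)(t - 1)(t - 3) / -48
  L_1(t) = (t + 3)(t - 1)(t - 3) / 16
  L_2(t) = (t + 3)(t + 1)(t - 3) / -16
  L_3(t) = (t + 3)(t + 1)(t - 1) / 48
Then f(t) = 247/3·L_0(t) + 1/3·L_1(t) + 19/3·L_2(t) + 13/3·L_3(t).
Expanding and collecting terms gives f(t) = -2t^3 + 5t^2 + 5t - 5/3.
Evaluating at t = 5: f(5) = -305/3.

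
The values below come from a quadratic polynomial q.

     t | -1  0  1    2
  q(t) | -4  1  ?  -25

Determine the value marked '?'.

-6

The 3 known points determine the degree-2 polynomial uniquely.
Write q(t) = at^2 + bt + c. Substituting each data point gives a linear system:
  a - b + c = -4
  c = 1
  4a + 2b + c = -25
Solving the system yields a = -6, b = -1, c = 1.
So q(t) = -6t^2 - t + 1.
Then q(1) = -6.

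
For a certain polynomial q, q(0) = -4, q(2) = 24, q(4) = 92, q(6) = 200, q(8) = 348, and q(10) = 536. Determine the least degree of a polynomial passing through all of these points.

Forward differences of the values at n = 0, 2, 4, 6, 8, 10:
  q  : -4  24  92  200  348  536
  Δ  : 28  68  108  148  188
  Δ^2: 40  40  40  40
  Δ^3: 0  0  0
  Δ^4: 0  0
  Δ^5: 0
The second differences are constant (40) and nonzero, while all higher differences vanish, so the minimal degree is 2.

2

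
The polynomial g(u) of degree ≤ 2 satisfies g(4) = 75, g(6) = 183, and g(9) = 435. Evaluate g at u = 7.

Using the Lagrange interpolation formula with nodes 4, 6, 9:
  L_0(u) = (u - 6)(u - 9) / 10
  L_1(u) = (u - 4)(u - 9) / -6
  L_2(u) = (u - 4)(u - 6) / 15
Then g(u) = 75·L_0(u) + 183·L_1(u) + 435·L_2(u).
Expanding and collecting terms gives g(u) = 6u^2 - 6u + 3.
Evaluating at u = 7: g(7) = 255.

255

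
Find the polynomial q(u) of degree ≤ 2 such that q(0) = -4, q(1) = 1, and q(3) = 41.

q(u) = 5u^2 - 4

Write q(u) = au^2 + bu + c. Substituting each data point gives a linear system:
  c = -4
  a + b + c = 1
  9a + 3b + c = 41
Solving the system yields a = 5, b = 0, c = -4.
So q(u) = 5u² - 4.
Check: q(1) = 1. ✓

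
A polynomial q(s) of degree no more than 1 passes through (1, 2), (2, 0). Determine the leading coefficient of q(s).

Write q(s) = as + b. Substituting each data point gives a linear system:
  a + b = 2
  2a + b = 0
Solving the system yields a = -2, b = 4.
So q(s) = -2s + 4.
The leading coefficient is -2.

-2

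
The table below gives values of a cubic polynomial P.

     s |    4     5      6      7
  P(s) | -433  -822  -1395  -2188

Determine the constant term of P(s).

Write P(s) = as^3 + bs^2 + cs + d. Substituting each data point gives a linear system:
  64a + 16b + 4c + d = -433
  125a + 25b + 5c + d = -822
  216a + 36b + 6c + d = -1395
  343a + 49b + 7c + d = -2188
Solving the system yields a = -6, b = -2, c = -5, d = 3.
So P(s) = -6s^3 - 2s^2 - 5s + 3.
The constant term is 3.

3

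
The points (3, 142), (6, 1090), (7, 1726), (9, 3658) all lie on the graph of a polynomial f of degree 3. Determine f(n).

Write f(n) = an^3 + bn^2 + cn + d. Substituting each data point gives a linear system:
  27a + 9b + 3c + d = 142
  216a + 36b + 6c + d = 1090
  343a + 49b + 7c + d = 1726
  729a + 81b + 9c + d = 3658
Solving the system yields a = 5, b = 0, c = 1, d = 4.
So f(n) = 5n³ + n + 4.
Check: f(3) = 142. ✓

f(n) = 5n^3 + n + 4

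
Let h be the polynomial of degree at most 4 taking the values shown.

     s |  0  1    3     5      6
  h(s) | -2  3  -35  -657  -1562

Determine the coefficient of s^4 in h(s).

-2

Write h(s) = as^4 + bs^3 + cs^2 + ds + e. Substituting each data point gives a linear system:
  e = -2
  a + b + c + d + e = 3
  81a + 27b + 9c + 3d + e = -35
  625a + 125b + 25c + 5d + e = -657
  1296a + 216b + 36c + 6d + e = -1562
Solving the system yields a = -2, b = 5, c = -2, d = 4, e = -2.
So h(s) = -2s⁴ + 5s³ - 2s² + 4s - 2.
The leading coefficient is -2.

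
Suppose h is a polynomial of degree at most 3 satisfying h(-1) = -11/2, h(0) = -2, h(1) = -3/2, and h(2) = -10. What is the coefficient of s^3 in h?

-1

Write h(s) = as^3 + bs^2 + cs + d. Substituting each data point gives a linear system:
  -a + b - c + d = -11/2
  d = -2
  a + b + c + d = -3/2
  8a + 4b + 2c + d = -10
Solving the system yields a = -1, b = -3/2, c = 3, d = -2.
So h(s) = -s^3 - (3/2)s^2 + 3s - 2.
The leading coefficient is -1.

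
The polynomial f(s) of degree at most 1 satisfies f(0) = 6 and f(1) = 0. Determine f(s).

Using the Lagrange interpolation formula with nodes 0, 1:
  L_0(s) = (s - 1) / -1
  L_1(s) = s / 1
Then f(s) = 6·L_0(s) + 0·L_1(s).
Expanding and collecting terms gives f(s) = -6s + 6.
Check: f(0) = 6. ✓

f(s) = -6s + 6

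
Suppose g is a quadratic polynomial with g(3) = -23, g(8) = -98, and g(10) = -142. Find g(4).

Using the Lagrange interpolation formula with nodes 3, 8, 10:
  L_0(n) = (n - 8)(n - 10) / 35
  L_1(n) = (n - 3)(n - 10) / -10
  L_2(n) = (n - 3)(n - 8) / 14
Then g(n) = -23·L_0(n) - 98·L_1(n) - 142·L_2(n).
Expanding and collecting terms gives g(n) = -n^2 - 4n - 2.
Evaluating at n = 4: g(4) = -34.

-34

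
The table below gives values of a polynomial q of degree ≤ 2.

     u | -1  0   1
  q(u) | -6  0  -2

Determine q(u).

q(u) = -4u^2 + 2u

Using the Lagrange interpolation formula with nodes -1, 0, 1:
  L_0(u) = u(u - 1) / 2
  L_1(u) = (u + 1)(u - 1) / -1
  L_2(u) = (u + 1)u / 2
Then q(u) = -6·L_0(u) + 0·L_1(u) - 2·L_2(u).
Expanding and collecting terms gives q(u) = -4u^2 + 2u.
Check: q(1) = -2. ✓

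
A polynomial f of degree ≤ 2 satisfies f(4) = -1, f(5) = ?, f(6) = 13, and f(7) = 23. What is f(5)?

5

The 3 known points determine the degree-2 polynomial uniquely.
Write f(x) = ax^2 + bx + c. Substituting each data point gives a linear system:
  16a + 4b + c = -1
  36a + 6b + c = 13
  49a + 7b + c = 23
Solving the system yields a = 1, b = -3, c = -5.
So f(x) = x^2 - 3x - 5.
Then f(5) = 5.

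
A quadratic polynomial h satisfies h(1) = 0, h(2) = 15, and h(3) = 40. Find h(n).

Using the Lagrange interpolation formula with nodes 1, 2, 3:
  L_0(n) = (n - 2)(n - 3) / 2
  L_1(n) = (n - 1)(n - 3) / -1
  L_2(n) = (n - 1)(n - 2) / 2
Then h(n) = 0·L_0(n) + 15·L_1(n) + 40·L_2(n).
Expanding and collecting terms gives h(n) = 5n² - 5.
Check: h(2) = 15. ✓

h(n) = 5n^2 - 5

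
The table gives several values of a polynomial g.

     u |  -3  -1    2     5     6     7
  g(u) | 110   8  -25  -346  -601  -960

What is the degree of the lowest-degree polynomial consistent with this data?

Divided differences on the nodes -3, -1, 2, 5, 6, 7:
  order 0: 110  8  -25  -346  -601  -960
  order 1: -51  -11  -107  -255  -359
  order 2: 8  -16  -37  -52
  order 3: -3  -3  -3
  order 4: 0  0
  order 5: 0
The order-3 divided differences are all -3 (nonzero) and every higher order vanishes, so the data lies on a polynomial of degree exactly 3.

3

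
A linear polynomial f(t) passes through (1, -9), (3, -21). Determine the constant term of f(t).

Write f(t) = at + b. Substituting each data point gives a linear system:
  a + b = -9
  3a + b = -21
Solving the system yields a = -6, b = -3.
So f(t) = -6t - 3.
The constant term is -3.

-3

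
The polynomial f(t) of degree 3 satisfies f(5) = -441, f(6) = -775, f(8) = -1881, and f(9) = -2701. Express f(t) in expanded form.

f(t) = -4t^3 + 3t^2 - 3t - 1

Write f(t) = at^3 + bt^2 + ct + d. Substituting each data point gives a linear system:
  125a + 25b + 5c + d = -441
  216a + 36b + 6c + d = -775
  512a + 64b + 8c + d = -1881
  729a + 81b + 9c + d = -2701
Solving the system yields a = -4, b = 3, c = -3, d = -1.
So f(t) = -4t³ + 3t² - 3t - 1.
Check: f(9) = -2701. ✓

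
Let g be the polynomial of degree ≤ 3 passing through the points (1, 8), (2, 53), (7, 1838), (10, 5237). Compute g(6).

1173

Write g(t) = at^3 + bt^2 + ct + d. Substituting each data point gives a linear system:
  a + b + c + d = 8
  8a + 4b + 2c + d = 53
  343a + 49b + 7c + d = 1838
  1000a + 100b + 10c + d = 5237
Solving the system yields a = 5, b = 2, c = 4, d = -3.
So g(t) = 5t^3 + 2t^2 + 4t - 3.
Then g(6) = 1173.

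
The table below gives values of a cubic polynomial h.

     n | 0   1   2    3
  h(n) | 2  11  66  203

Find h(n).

Using the Lagrange interpolation formula with nodes 0, 1, 2, 3:
  L_0(n) = (n - 1)(n - 2)(n - 3) / -6
  L_1(n) = n(n - 2)(n - 3) / 2
  L_2(n) = n(n - 1)(n - 3) / -2
  L_3(n) = n(n - 1)(n - 2) / 6
Then h(n) = 2·L_0(n) + 11·L_1(n) + 66·L_2(n) + 203·L_3(n).
Expanding and collecting terms gives h(n) = 6n³ + 5n² - 2n + 2.
Check: h(2) = 66. ✓

h(n) = 6n^3 + 5n^2 - 2n + 2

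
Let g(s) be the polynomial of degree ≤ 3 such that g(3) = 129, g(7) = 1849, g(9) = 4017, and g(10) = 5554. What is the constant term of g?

Write g(s) = as^3 + bs^2 + cs + d. Substituting each data point gives a linear system:
  27a + 9b + 3c + d = 129
  343a + 49b + 7c + d = 1849
  729a + 81b + 9c + d = 4017
  1000a + 100b + 10c + d = 5554
Solving the system yields a = 6, b = -5, c = 6, d = -6.
So g(s) = 6s³ - 5s² + 6s - 6.
The constant term is -6.

-6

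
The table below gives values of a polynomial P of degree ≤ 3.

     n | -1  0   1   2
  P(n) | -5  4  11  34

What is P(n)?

P(n) = 3n^3 - n^2 + 5n + 4

Write P(n) = an^3 + bn^2 + cn + d. Substituting each data point gives a linear system:
  -a + b - c + d = -5
  d = 4
  a + b + c + d = 11
  8a + 4b + 2c + d = 34
Solving the system yields a = 3, b = -1, c = 5, d = 4.
So P(n) = 3n³ - n² + 5n + 4.
Check: P(0) = 4. ✓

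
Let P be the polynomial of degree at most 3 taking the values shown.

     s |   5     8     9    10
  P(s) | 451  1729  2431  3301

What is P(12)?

Using the Lagrange interpolation formula with nodes 5, 8, 9, 10:
  L_0(s) = (s - 8)(s - 9)(s - 10) / -60
  L_1(s) = (s - 5)(s - 9)(s - 10) / 6
  L_2(s) = (s - 5)(s - 8)(s - 10) / -4
  L_3(s) = (s - 5)(s - 8)(s - 9) / 10
Then P(s) = 451·L_0(s) + 1729·L_1(s) + 2431·L_2(s) + 3301·L_3(s).
Expanding and collecting terms gives P(s) = 3s³ + 3s² + 1.
Evaluating at s = 12: P(12) = 5617.

5617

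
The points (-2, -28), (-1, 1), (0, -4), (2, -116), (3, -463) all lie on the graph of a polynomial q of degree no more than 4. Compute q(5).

-3059

Using the Lagrange interpolation formula with nodes -2, -1, 0, 2, 3:
  L_0(t) = (t + 1)t(t - 2)(t - 3) / 40
  L_1(t) = (t + 2)t(t - 2)(t - 3) / -12
  L_2(t) = (t + 2)(t + 1)(t - 2)(t - 3) / 12
  L_3(t) = (t + 2)(t + 1)t(t - 3) / -24
  L_4(t) = (t + 2)(t + 1)t(t - 2) / 60
Then q(t) = -28·L_0(t) + 1·L_1(t) - 4·L_2(t) - 116·L_3(t) - 463·L_4(t).
Expanding and collecting terms gives q(t) = -4t^4 - 4t^3 - t^2 - 6t - 4.
Evaluating at t = 5: q(5) = -3059.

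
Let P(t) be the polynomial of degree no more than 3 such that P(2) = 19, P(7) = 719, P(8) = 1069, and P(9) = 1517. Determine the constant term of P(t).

Write P(t) = at^3 + bt^2 + ct + d. Substituting each data point gives a linear system:
  8a + 4b + 2c + d = 19
  343a + 49b + 7c + d = 719
  512a + 64b + 8c + d = 1069
  729a + 81b + 9c + d = 1517
Solving the system yields a = 2, b = 1, c = -3, d = 5.
So P(t) = 2t^3 + t^2 - 3t + 5.
The constant term is 5.

5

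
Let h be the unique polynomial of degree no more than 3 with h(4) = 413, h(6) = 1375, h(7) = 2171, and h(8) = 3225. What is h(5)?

801

Using the Lagrange interpolation formula with nodes 4, 6, 7, 8:
  L_0(t) = (t - 6)(t - 7)(t - 8) / -24
  L_1(t) = (t - 4)(t - 7)(t - 8) / 4
  L_2(t) = (t - 4)(t - 6)(t - 8) / -3
  L_3(t) = (t - 4)(t - 6)(t - 7) / 8
Then h(t) = 413·L_0(t) + 1375·L_1(t) + 2171·L_2(t) + 3225·L_3(t).
Expanding and collecting terms gives h(t) = 6t³ + 3t² - 5t + 1.
Evaluating at t = 5: h(5) = 801.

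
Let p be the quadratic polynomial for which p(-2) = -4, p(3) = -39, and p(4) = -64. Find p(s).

Write p(s) = as^2 + bs + c. Substituting each data point gives a linear system:
  4a - 2b + c = -4
  9a + 3b + c = -39
  16a + 4b + c = -64
Solving the system yields a = -3, b = -4, c = 0.
So p(s) = -3s^2 - 4s.
Check: p(3) = -39. ✓

p(s) = -3s^2 - 4s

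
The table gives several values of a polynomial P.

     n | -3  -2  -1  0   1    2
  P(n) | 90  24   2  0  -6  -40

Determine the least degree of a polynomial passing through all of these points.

3

Forward differences of the values at n = -3, -2, -1, 0, 1, 2:
  P  : 90  24  2  0  -6  -40
  Δ  : -66  -22  -2  -6  -34
  Δ^2: 44  20  -4  -28
  Δ^3: -24  -24  -24
  Δ^4: 0  0
  Δ^5: 0
The third differences are constant (-24) and nonzero, while all higher differences vanish, so the minimal degree is 3.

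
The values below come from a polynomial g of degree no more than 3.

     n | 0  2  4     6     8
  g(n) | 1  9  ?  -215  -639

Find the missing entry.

The 4 known points determine the degree-3 polynomial uniquely.
Write g(n) = an^3 + bn^2 + cn + d. Substituting each data point gives a linear system:
  d = 1
  8a + 4b + 2c + d = 9
  216a + 36b + 6c + d = -215
  512a + 64b + 8c + d = -639
Solving the system yields a = -2, b = 6, c = 0, d = 1.
So g(n) = -2n³ + 6n² + 1.
Then g(4) = -31.

-31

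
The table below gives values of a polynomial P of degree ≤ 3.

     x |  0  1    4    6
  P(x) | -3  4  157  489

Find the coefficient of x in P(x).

4

Write P(x) = ax^3 + bx^2 + cx + d. Substituting each data point gives a linear system:
  d = -3
  a + b + c + d = 4
  64a + 16b + 4c + d = 157
  216a + 36b + 6c + d = 489
Solving the system yields a = 2, b = 1, c = 4, d = -3.
So P(x) = 2x^3 + x^2 + 4x - 3.
The coefficient of x is 4.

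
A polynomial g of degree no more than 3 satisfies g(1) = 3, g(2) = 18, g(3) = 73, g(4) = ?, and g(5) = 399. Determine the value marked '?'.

192

The 4 known points determine the degree-3 polynomial uniquely.
Write g(u) = au^3 + bu^2 + cu + d. Substituting each data point gives a linear system:
  a + b + c + d = 3
  8a + 4b + 2c + d = 18
  27a + 9b + 3c + d = 73
  125a + 25b + 5c + d = 399
Solving the system yields a = 4, b = -4, c = -1, d = 4.
So g(u) = 4u^3 - 4u^2 - u + 4.
Then g(4) = 192.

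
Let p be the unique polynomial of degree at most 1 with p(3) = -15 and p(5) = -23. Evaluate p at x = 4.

Write p(x) = ax + b. Substituting each data point gives a linear system:
  3a + b = -15
  5a + b = -23
Solving the system yields a = -4, b = -3.
So p(x) = -4x - 3.
Then p(4) = -19.

-19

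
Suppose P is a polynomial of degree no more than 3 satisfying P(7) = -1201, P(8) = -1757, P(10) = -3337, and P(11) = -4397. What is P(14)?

Using the Lagrange interpolation formula with nodes 7, 8, 10, 11:
  L_0(s) = (s - 8)(s - 10)(s - 11) / -12
  L_1(s) = (s - 7)(s - 10)(s - 11) / 6
  L_2(s) = (s - 7)(s - 8)(s - 11) / -6
  L_3(s) = (s - 7)(s - 8)(s - 10) / 12
Then P(s) = -1201·L_0(s) - 1757·L_1(s) - 3337·L_2(s) - 4397·L_3(s).
Expanding and collecting terms gives P(s) = -3s³ - 3s² - 4s + 3.
Evaluating at s = 14: P(14) = -8873.

-8873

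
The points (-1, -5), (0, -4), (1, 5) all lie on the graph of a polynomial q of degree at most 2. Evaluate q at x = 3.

47

Using the Lagrange interpolation formula with nodes -1, 0, 1:
  L_0(x) = x(x - 1) / 2
  L_1(x) = (x + 1)(x - 1) / -1
  L_2(x) = (x + 1)x / 2
Then q(x) = -5·L_0(x) - 4·L_1(x) + 5·L_2(x).
Expanding and collecting terms gives q(x) = 4x^2 + 5x - 4.
Evaluating at x = 3: q(3) = 47.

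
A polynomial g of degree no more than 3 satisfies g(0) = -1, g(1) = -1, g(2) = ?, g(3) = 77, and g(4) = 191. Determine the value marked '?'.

On equispaced nodes a degree-3 polynomial has vanishing fourth forward difference, so
  g(0) - 4·g(1) + 6·g(2) - 4·g(3) + g(4) = 0.
Substituting the known values and solving for g(2):
  6·g(2) = 114
  g(2) = 19.

19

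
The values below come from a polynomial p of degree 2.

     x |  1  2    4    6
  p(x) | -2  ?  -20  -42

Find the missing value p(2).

-6

The 3 known points determine the degree-2 polynomial uniquely.
Write p(x) = ax^2 + bx + c. Substituting each data point gives a linear system:
  a + b + c = -2
  16a + 4b + c = -20
  36a + 6b + c = -42
Solving the system yields a = -1, b = -1, c = 0.
So p(x) = -x² - x.
Then p(2) = -6.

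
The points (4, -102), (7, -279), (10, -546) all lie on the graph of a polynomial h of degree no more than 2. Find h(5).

Write h(t) = at^2 + bt + c. Substituting each data point gives a linear system:
  16a + 4b + c = -102
  49a + 7b + c = -279
  100a + 10b + c = -546
Solving the system yields a = -5, b = -4, c = -6.
So h(t) = -5t² - 4t - 6.
Then h(5) = -151.

-151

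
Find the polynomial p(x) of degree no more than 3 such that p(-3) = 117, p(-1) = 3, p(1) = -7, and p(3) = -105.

p(x) = -4x^3 + x^2 - x - 3

Using the Lagrange interpolation formula with nodes -3, -1, 1, 3:
  L_0(x) = (x + 1)(x - 1)(x - 3) / -48
  L_1(x) = (x + 3)(x - 1)(x - 3) / 16
  L_2(x) = (x + 3)(x + 1)(x - 3) / -16
  L_3(x) = (x + 3)(x + 1)(x - 1) / 48
Then p(x) = 117·L_0(x) + 3·L_1(x) - 7·L_2(x) - 105·L_3(x).
Expanding and collecting terms gives p(x) = -4x^3 + x^2 - x - 3.
Check: p(-3) = 117. ✓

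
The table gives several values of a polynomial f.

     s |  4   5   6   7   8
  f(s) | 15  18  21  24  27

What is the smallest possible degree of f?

Forward differences of the values at s = 4, 5, 6, 7, 8:
  f  : 15  18  21  24  27
  Δ  : 3  3  3  3
  Δ^2: 0  0  0
  Δ^3: 0  0
  Δ^4: 0
The first differences are constant (3) and nonzero, while all higher differences vanish, so the minimal degree is 1.

1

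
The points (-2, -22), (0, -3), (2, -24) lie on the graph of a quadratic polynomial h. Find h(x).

h(x) = -5x^2 - (1/2)x - 3

Write h(x) = ax^2 + bx + c. Substituting each data point gives a linear system:
  4a - 2b + c = -22
  c = -3
  4a + 2b + c = -24
Solving the system yields a = -5, b = -1/2, c = -3.
So h(x) = -5x^2 - (1/2)x - 3.
Check: h(2) = -24. ✓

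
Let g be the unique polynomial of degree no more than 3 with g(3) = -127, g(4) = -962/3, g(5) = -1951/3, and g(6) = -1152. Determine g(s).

Write g(s) = as^3 + bs^2 + cs + d. Substituting each data point gives a linear system:
  27a + 9b + 3c + d = -127
  64a + 16b + 4c + d = -962/3
  125a + 25b + 5c + d = -1951/3
  216a + 36b + 6c + d = -1152
Solving the system yields a = -6, b = 4, c = 1/3, d = -2.
So g(s) = -6s^3 + 4s^2 + (1/3)s - 2.
Check: g(3) = -127. ✓

g(s) = -6s^3 + 4s^2 + (1/3)s - 2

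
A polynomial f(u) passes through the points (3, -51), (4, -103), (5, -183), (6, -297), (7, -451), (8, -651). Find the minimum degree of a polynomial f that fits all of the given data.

3

Forward differences of the values at u = 3, 4, 5, 6, 7, 8:
  f  : -51  -103  -183  -297  -451  -651
  Δ  : -52  -80  -114  -154  -200
  Δ^2: -28  -34  -40  -46
  Δ^3: -6  -6  -6
  Δ^4: 0  0
  Δ^5: 0
The third differences are constant (-6) and nonzero, while all higher differences vanish, so the minimal degree is 3.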